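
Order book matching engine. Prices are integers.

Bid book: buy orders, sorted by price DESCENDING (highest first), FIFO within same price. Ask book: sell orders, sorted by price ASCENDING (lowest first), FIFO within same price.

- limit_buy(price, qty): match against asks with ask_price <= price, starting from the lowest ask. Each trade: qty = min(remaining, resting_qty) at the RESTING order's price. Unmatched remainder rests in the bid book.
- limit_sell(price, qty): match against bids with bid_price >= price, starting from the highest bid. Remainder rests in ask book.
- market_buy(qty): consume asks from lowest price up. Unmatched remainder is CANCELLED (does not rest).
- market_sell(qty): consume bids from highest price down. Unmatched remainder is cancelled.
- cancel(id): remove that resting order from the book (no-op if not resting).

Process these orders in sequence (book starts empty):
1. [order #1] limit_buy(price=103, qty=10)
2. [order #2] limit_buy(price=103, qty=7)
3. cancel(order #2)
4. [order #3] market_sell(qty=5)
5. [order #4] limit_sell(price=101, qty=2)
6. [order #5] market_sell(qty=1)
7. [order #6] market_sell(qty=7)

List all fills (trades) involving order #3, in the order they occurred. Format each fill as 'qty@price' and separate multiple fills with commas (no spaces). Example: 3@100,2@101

Answer: 5@103

Derivation:
After op 1 [order #1] limit_buy(price=103, qty=10): fills=none; bids=[#1:10@103] asks=[-]
After op 2 [order #2] limit_buy(price=103, qty=7): fills=none; bids=[#1:10@103 #2:7@103] asks=[-]
After op 3 cancel(order #2): fills=none; bids=[#1:10@103] asks=[-]
After op 4 [order #3] market_sell(qty=5): fills=#1x#3:5@103; bids=[#1:5@103] asks=[-]
After op 5 [order #4] limit_sell(price=101, qty=2): fills=#1x#4:2@103; bids=[#1:3@103] asks=[-]
After op 6 [order #5] market_sell(qty=1): fills=#1x#5:1@103; bids=[#1:2@103] asks=[-]
After op 7 [order #6] market_sell(qty=7): fills=#1x#6:2@103; bids=[-] asks=[-]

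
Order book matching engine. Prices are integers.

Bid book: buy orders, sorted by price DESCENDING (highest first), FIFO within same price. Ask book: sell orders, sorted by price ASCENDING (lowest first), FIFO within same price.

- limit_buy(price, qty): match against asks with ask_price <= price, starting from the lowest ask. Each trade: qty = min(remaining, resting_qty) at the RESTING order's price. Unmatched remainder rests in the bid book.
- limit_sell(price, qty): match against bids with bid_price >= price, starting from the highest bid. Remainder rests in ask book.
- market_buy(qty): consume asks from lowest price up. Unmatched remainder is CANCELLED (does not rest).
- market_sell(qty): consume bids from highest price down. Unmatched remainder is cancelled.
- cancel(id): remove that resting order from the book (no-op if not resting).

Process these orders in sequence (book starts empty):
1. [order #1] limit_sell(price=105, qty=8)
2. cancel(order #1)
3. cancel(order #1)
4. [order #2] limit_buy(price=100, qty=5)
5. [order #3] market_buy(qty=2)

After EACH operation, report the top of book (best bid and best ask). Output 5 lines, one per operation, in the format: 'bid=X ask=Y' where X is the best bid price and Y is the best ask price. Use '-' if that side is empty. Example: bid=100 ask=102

Answer: bid=- ask=105
bid=- ask=-
bid=- ask=-
bid=100 ask=-
bid=100 ask=-

Derivation:
After op 1 [order #1] limit_sell(price=105, qty=8): fills=none; bids=[-] asks=[#1:8@105]
After op 2 cancel(order #1): fills=none; bids=[-] asks=[-]
After op 3 cancel(order #1): fills=none; bids=[-] asks=[-]
After op 4 [order #2] limit_buy(price=100, qty=5): fills=none; bids=[#2:5@100] asks=[-]
After op 5 [order #3] market_buy(qty=2): fills=none; bids=[#2:5@100] asks=[-]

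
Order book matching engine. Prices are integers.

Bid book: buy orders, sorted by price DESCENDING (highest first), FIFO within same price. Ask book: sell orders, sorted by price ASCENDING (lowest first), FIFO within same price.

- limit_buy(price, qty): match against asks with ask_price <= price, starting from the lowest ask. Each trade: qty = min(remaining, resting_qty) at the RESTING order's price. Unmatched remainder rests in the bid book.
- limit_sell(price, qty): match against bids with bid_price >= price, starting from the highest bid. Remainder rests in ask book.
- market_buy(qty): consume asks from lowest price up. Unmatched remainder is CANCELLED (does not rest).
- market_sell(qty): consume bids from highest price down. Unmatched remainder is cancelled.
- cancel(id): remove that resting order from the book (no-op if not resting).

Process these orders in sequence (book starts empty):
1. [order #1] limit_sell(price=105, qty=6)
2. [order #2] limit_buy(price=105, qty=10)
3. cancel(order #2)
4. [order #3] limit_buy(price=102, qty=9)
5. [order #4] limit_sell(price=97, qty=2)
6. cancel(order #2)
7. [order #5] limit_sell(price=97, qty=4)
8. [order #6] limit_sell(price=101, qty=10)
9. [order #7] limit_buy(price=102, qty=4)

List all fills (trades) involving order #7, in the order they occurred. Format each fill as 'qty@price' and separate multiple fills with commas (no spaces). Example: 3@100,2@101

Answer: 4@101

Derivation:
After op 1 [order #1] limit_sell(price=105, qty=6): fills=none; bids=[-] asks=[#1:6@105]
After op 2 [order #2] limit_buy(price=105, qty=10): fills=#2x#1:6@105; bids=[#2:4@105] asks=[-]
After op 3 cancel(order #2): fills=none; bids=[-] asks=[-]
After op 4 [order #3] limit_buy(price=102, qty=9): fills=none; bids=[#3:9@102] asks=[-]
After op 5 [order #4] limit_sell(price=97, qty=2): fills=#3x#4:2@102; bids=[#3:7@102] asks=[-]
After op 6 cancel(order #2): fills=none; bids=[#3:7@102] asks=[-]
After op 7 [order #5] limit_sell(price=97, qty=4): fills=#3x#5:4@102; bids=[#3:3@102] asks=[-]
After op 8 [order #6] limit_sell(price=101, qty=10): fills=#3x#6:3@102; bids=[-] asks=[#6:7@101]
After op 9 [order #7] limit_buy(price=102, qty=4): fills=#7x#6:4@101; bids=[-] asks=[#6:3@101]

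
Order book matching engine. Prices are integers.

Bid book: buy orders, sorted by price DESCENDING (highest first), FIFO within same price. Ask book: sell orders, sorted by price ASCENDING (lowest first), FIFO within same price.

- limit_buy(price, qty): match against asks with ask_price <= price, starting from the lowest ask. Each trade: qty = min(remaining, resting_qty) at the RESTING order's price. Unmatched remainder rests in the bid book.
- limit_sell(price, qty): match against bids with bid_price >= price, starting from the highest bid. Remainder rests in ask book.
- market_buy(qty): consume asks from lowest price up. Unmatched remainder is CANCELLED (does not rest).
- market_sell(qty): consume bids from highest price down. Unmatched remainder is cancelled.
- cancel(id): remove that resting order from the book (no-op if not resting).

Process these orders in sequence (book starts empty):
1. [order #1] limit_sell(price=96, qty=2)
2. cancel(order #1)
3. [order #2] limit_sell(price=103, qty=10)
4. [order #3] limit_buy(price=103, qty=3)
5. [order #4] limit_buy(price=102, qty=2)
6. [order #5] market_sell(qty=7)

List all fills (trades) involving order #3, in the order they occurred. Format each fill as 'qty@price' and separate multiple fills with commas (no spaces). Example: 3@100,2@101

Answer: 3@103

Derivation:
After op 1 [order #1] limit_sell(price=96, qty=2): fills=none; bids=[-] asks=[#1:2@96]
After op 2 cancel(order #1): fills=none; bids=[-] asks=[-]
After op 3 [order #2] limit_sell(price=103, qty=10): fills=none; bids=[-] asks=[#2:10@103]
After op 4 [order #3] limit_buy(price=103, qty=3): fills=#3x#2:3@103; bids=[-] asks=[#2:7@103]
After op 5 [order #4] limit_buy(price=102, qty=2): fills=none; bids=[#4:2@102] asks=[#2:7@103]
After op 6 [order #5] market_sell(qty=7): fills=#4x#5:2@102; bids=[-] asks=[#2:7@103]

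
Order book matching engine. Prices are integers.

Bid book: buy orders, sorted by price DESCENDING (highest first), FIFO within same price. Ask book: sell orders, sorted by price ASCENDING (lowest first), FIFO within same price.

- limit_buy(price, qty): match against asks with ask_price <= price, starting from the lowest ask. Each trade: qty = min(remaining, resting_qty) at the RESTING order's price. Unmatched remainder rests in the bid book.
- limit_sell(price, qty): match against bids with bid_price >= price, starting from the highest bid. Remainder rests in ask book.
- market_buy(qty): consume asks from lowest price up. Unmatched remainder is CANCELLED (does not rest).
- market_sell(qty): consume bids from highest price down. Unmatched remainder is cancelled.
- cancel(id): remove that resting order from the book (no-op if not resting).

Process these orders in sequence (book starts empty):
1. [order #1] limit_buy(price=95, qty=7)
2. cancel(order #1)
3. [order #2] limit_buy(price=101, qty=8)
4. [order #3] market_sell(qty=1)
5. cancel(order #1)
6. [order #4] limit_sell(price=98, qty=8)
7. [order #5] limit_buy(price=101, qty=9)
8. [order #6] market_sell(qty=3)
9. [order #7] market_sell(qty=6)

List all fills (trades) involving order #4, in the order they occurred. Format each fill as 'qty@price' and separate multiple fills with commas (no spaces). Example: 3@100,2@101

Answer: 7@101,1@98

Derivation:
After op 1 [order #1] limit_buy(price=95, qty=7): fills=none; bids=[#1:7@95] asks=[-]
After op 2 cancel(order #1): fills=none; bids=[-] asks=[-]
After op 3 [order #2] limit_buy(price=101, qty=8): fills=none; bids=[#2:8@101] asks=[-]
After op 4 [order #3] market_sell(qty=1): fills=#2x#3:1@101; bids=[#2:7@101] asks=[-]
After op 5 cancel(order #1): fills=none; bids=[#2:7@101] asks=[-]
After op 6 [order #4] limit_sell(price=98, qty=8): fills=#2x#4:7@101; bids=[-] asks=[#4:1@98]
After op 7 [order #5] limit_buy(price=101, qty=9): fills=#5x#4:1@98; bids=[#5:8@101] asks=[-]
After op 8 [order #6] market_sell(qty=3): fills=#5x#6:3@101; bids=[#5:5@101] asks=[-]
After op 9 [order #7] market_sell(qty=6): fills=#5x#7:5@101; bids=[-] asks=[-]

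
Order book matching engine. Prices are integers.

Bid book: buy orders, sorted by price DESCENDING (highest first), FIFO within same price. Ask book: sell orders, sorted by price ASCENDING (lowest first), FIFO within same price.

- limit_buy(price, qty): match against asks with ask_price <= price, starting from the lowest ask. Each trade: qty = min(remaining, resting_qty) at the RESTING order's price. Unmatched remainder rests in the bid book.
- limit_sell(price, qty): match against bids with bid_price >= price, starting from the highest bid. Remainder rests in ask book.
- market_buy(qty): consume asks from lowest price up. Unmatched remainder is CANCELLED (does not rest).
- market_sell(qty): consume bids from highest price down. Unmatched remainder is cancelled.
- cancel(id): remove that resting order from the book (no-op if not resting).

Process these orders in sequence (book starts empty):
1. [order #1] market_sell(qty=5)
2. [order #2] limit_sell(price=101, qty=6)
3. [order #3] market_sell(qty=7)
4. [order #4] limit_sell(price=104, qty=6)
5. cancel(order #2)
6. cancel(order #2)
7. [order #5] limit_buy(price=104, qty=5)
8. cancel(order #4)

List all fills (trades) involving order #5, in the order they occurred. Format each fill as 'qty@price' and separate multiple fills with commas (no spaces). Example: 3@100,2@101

Answer: 5@104

Derivation:
After op 1 [order #1] market_sell(qty=5): fills=none; bids=[-] asks=[-]
After op 2 [order #2] limit_sell(price=101, qty=6): fills=none; bids=[-] asks=[#2:6@101]
After op 3 [order #3] market_sell(qty=7): fills=none; bids=[-] asks=[#2:6@101]
After op 4 [order #4] limit_sell(price=104, qty=6): fills=none; bids=[-] asks=[#2:6@101 #4:6@104]
After op 5 cancel(order #2): fills=none; bids=[-] asks=[#4:6@104]
After op 6 cancel(order #2): fills=none; bids=[-] asks=[#4:6@104]
After op 7 [order #5] limit_buy(price=104, qty=5): fills=#5x#4:5@104; bids=[-] asks=[#4:1@104]
After op 8 cancel(order #4): fills=none; bids=[-] asks=[-]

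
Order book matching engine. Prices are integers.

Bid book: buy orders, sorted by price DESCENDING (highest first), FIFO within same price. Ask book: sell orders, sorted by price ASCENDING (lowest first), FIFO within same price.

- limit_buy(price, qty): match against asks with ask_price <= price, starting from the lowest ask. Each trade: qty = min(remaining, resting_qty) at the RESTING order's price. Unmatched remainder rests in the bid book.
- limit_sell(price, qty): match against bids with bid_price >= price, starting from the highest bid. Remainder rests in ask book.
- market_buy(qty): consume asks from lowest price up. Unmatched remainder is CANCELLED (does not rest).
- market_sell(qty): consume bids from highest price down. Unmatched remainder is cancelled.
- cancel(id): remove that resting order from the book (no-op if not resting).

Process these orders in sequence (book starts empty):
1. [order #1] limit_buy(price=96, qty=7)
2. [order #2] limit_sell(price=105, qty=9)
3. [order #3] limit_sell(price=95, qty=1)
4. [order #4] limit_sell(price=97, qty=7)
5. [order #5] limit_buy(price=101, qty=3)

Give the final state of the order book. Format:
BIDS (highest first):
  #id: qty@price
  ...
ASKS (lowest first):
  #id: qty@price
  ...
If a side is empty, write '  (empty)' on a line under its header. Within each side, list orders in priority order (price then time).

Answer: BIDS (highest first):
  #1: 6@96
ASKS (lowest first):
  #4: 4@97
  #2: 9@105

Derivation:
After op 1 [order #1] limit_buy(price=96, qty=7): fills=none; bids=[#1:7@96] asks=[-]
After op 2 [order #2] limit_sell(price=105, qty=9): fills=none; bids=[#1:7@96] asks=[#2:9@105]
After op 3 [order #3] limit_sell(price=95, qty=1): fills=#1x#3:1@96; bids=[#1:6@96] asks=[#2:9@105]
After op 4 [order #4] limit_sell(price=97, qty=7): fills=none; bids=[#1:6@96] asks=[#4:7@97 #2:9@105]
After op 5 [order #5] limit_buy(price=101, qty=3): fills=#5x#4:3@97; bids=[#1:6@96] asks=[#4:4@97 #2:9@105]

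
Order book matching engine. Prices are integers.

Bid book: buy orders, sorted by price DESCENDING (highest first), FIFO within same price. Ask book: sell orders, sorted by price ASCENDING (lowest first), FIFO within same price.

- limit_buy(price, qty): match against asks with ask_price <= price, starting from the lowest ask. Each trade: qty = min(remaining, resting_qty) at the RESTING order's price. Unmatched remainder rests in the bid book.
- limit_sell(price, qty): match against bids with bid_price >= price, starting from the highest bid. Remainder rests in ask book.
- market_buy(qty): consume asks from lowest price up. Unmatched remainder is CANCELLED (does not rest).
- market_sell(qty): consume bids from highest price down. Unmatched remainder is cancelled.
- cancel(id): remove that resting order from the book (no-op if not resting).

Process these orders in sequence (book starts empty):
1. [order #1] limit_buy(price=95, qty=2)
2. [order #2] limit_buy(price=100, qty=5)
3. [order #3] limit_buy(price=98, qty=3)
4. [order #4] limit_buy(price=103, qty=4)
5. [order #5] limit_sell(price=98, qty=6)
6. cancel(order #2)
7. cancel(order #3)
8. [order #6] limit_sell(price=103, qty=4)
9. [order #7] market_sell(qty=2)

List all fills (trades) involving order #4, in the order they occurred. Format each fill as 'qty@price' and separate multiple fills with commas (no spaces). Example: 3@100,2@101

After op 1 [order #1] limit_buy(price=95, qty=2): fills=none; bids=[#1:2@95] asks=[-]
After op 2 [order #2] limit_buy(price=100, qty=5): fills=none; bids=[#2:5@100 #1:2@95] asks=[-]
After op 3 [order #3] limit_buy(price=98, qty=3): fills=none; bids=[#2:5@100 #3:3@98 #1:2@95] asks=[-]
After op 4 [order #4] limit_buy(price=103, qty=4): fills=none; bids=[#4:4@103 #2:5@100 #3:3@98 #1:2@95] asks=[-]
After op 5 [order #5] limit_sell(price=98, qty=6): fills=#4x#5:4@103 #2x#5:2@100; bids=[#2:3@100 #3:3@98 #1:2@95] asks=[-]
After op 6 cancel(order #2): fills=none; bids=[#3:3@98 #1:2@95] asks=[-]
After op 7 cancel(order #3): fills=none; bids=[#1:2@95] asks=[-]
After op 8 [order #6] limit_sell(price=103, qty=4): fills=none; bids=[#1:2@95] asks=[#6:4@103]
After op 9 [order #7] market_sell(qty=2): fills=#1x#7:2@95; bids=[-] asks=[#6:4@103]

Answer: 4@103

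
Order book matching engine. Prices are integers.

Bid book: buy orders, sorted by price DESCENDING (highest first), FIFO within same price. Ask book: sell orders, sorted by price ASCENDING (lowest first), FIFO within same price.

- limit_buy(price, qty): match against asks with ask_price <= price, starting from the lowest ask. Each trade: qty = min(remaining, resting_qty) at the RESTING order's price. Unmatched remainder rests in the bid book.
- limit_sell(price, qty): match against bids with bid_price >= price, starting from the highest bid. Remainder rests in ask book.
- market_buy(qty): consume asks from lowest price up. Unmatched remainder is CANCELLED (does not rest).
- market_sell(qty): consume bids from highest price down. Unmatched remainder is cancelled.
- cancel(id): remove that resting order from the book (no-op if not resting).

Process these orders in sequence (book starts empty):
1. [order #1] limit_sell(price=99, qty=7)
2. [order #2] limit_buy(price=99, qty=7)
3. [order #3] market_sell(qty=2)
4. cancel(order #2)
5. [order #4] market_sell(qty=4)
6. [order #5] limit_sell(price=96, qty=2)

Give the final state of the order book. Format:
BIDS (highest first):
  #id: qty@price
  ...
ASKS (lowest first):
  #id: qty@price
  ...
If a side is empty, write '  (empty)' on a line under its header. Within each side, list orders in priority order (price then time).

After op 1 [order #1] limit_sell(price=99, qty=7): fills=none; bids=[-] asks=[#1:7@99]
After op 2 [order #2] limit_buy(price=99, qty=7): fills=#2x#1:7@99; bids=[-] asks=[-]
After op 3 [order #3] market_sell(qty=2): fills=none; bids=[-] asks=[-]
After op 4 cancel(order #2): fills=none; bids=[-] asks=[-]
After op 5 [order #4] market_sell(qty=4): fills=none; bids=[-] asks=[-]
After op 6 [order #5] limit_sell(price=96, qty=2): fills=none; bids=[-] asks=[#5:2@96]

Answer: BIDS (highest first):
  (empty)
ASKS (lowest first):
  #5: 2@96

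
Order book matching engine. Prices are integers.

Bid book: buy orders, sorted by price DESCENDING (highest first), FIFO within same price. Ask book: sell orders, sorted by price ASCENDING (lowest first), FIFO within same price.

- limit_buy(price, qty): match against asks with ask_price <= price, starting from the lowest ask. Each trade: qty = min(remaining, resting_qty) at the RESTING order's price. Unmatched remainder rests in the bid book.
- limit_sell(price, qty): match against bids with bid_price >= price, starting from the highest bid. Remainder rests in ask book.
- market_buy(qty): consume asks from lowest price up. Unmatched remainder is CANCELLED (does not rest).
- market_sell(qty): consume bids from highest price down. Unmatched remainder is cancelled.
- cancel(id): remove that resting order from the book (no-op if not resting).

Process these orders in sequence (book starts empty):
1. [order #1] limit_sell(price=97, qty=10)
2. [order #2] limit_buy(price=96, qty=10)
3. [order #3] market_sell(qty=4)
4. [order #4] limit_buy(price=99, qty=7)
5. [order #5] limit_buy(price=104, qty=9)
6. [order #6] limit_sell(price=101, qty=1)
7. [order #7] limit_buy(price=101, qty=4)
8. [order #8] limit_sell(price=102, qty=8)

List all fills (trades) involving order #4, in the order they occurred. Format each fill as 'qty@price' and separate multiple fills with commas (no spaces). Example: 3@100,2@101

Answer: 7@97

Derivation:
After op 1 [order #1] limit_sell(price=97, qty=10): fills=none; bids=[-] asks=[#1:10@97]
After op 2 [order #2] limit_buy(price=96, qty=10): fills=none; bids=[#2:10@96] asks=[#1:10@97]
After op 3 [order #3] market_sell(qty=4): fills=#2x#3:4@96; bids=[#2:6@96] asks=[#1:10@97]
After op 4 [order #4] limit_buy(price=99, qty=7): fills=#4x#1:7@97; bids=[#2:6@96] asks=[#1:3@97]
After op 5 [order #5] limit_buy(price=104, qty=9): fills=#5x#1:3@97; bids=[#5:6@104 #2:6@96] asks=[-]
After op 6 [order #6] limit_sell(price=101, qty=1): fills=#5x#6:1@104; bids=[#5:5@104 #2:6@96] asks=[-]
After op 7 [order #7] limit_buy(price=101, qty=4): fills=none; bids=[#5:5@104 #7:4@101 #2:6@96] asks=[-]
After op 8 [order #8] limit_sell(price=102, qty=8): fills=#5x#8:5@104; bids=[#7:4@101 #2:6@96] asks=[#8:3@102]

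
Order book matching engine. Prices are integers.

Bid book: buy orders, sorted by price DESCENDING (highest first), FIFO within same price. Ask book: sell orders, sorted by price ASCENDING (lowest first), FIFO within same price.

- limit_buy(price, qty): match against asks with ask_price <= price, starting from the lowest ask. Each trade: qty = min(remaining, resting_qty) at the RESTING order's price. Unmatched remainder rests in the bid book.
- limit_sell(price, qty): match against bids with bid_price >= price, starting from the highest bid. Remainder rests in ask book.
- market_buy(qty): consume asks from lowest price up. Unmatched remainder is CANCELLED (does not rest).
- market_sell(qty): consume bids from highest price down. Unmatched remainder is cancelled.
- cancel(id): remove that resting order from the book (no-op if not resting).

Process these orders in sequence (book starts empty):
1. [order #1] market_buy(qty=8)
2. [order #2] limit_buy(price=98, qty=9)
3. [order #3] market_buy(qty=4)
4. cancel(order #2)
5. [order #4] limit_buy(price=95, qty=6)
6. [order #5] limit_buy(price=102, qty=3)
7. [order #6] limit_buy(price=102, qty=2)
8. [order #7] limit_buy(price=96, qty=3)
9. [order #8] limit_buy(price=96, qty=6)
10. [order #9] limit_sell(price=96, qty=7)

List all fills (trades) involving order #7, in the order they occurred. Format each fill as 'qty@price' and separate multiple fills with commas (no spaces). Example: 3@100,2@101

After op 1 [order #1] market_buy(qty=8): fills=none; bids=[-] asks=[-]
After op 2 [order #2] limit_buy(price=98, qty=9): fills=none; bids=[#2:9@98] asks=[-]
After op 3 [order #3] market_buy(qty=4): fills=none; bids=[#2:9@98] asks=[-]
After op 4 cancel(order #2): fills=none; bids=[-] asks=[-]
After op 5 [order #4] limit_buy(price=95, qty=6): fills=none; bids=[#4:6@95] asks=[-]
After op 6 [order #5] limit_buy(price=102, qty=3): fills=none; bids=[#5:3@102 #4:6@95] asks=[-]
After op 7 [order #6] limit_buy(price=102, qty=2): fills=none; bids=[#5:3@102 #6:2@102 #4:6@95] asks=[-]
After op 8 [order #7] limit_buy(price=96, qty=3): fills=none; bids=[#5:3@102 #6:2@102 #7:3@96 #4:6@95] asks=[-]
After op 9 [order #8] limit_buy(price=96, qty=6): fills=none; bids=[#5:3@102 #6:2@102 #7:3@96 #8:6@96 #4:6@95] asks=[-]
After op 10 [order #9] limit_sell(price=96, qty=7): fills=#5x#9:3@102 #6x#9:2@102 #7x#9:2@96; bids=[#7:1@96 #8:6@96 #4:6@95] asks=[-]

Answer: 2@96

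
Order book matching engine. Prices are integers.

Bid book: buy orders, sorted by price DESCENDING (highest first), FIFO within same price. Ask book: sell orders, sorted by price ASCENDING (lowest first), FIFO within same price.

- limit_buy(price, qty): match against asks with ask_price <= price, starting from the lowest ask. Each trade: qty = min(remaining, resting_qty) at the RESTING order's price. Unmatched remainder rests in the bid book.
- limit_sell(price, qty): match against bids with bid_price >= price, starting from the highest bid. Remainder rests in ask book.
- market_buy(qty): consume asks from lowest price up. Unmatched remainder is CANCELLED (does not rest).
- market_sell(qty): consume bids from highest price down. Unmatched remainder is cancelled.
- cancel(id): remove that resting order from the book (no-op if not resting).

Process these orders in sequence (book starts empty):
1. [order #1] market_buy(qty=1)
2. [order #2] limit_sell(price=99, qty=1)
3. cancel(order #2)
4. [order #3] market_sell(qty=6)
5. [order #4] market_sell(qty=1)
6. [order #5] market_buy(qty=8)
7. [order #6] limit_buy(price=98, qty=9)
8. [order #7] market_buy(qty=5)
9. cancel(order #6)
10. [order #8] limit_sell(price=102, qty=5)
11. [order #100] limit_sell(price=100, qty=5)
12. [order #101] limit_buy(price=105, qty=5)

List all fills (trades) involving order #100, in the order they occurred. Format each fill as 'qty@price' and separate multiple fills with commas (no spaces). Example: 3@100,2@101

After op 1 [order #1] market_buy(qty=1): fills=none; bids=[-] asks=[-]
After op 2 [order #2] limit_sell(price=99, qty=1): fills=none; bids=[-] asks=[#2:1@99]
After op 3 cancel(order #2): fills=none; bids=[-] asks=[-]
After op 4 [order #3] market_sell(qty=6): fills=none; bids=[-] asks=[-]
After op 5 [order #4] market_sell(qty=1): fills=none; bids=[-] asks=[-]
After op 6 [order #5] market_buy(qty=8): fills=none; bids=[-] asks=[-]
After op 7 [order #6] limit_buy(price=98, qty=9): fills=none; bids=[#6:9@98] asks=[-]
After op 8 [order #7] market_buy(qty=5): fills=none; bids=[#6:9@98] asks=[-]
After op 9 cancel(order #6): fills=none; bids=[-] asks=[-]
After op 10 [order #8] limit_sell(price=102, qty=5): fills=none; bids=[-] asks=[#8:5@102]
After op 11 [order #100] limit_sell(price=100, qty=5): fills=none; bids=[-] asks=[#100:5@100 #8:5@102]
After op 12 [order #101] limit_buy(price=105, qty=5): fills=#101x#100:5@100; bids=[-] asks=[#8:5@102]

Answer: 5@100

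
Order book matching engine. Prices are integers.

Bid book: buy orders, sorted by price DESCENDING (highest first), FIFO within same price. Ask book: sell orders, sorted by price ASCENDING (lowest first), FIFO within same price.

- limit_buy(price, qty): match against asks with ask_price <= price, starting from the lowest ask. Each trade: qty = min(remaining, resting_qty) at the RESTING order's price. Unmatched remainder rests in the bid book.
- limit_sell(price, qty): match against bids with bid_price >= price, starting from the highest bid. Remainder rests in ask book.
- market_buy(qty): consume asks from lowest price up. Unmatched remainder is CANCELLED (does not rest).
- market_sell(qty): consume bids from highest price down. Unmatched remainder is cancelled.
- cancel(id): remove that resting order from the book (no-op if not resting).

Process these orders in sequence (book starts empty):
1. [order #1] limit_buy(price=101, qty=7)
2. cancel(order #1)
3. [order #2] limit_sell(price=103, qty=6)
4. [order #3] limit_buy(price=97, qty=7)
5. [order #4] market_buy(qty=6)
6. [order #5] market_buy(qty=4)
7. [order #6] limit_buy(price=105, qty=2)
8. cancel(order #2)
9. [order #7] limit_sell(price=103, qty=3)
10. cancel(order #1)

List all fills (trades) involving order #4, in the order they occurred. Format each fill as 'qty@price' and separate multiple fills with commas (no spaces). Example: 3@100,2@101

After op 1 [order #1] limit_buy(price=101, qty=7): fills=none; bids=[#1:7@101] asks=[-]
After op 2 cancel(order #1): fills=none; bids=[-] asks=[-]
After op 3 [order #2] limit_sell(price=103, qty=6): fills=none; bids=[-] asks=[#2:6@103]
After op 4 [order #3] limit_buy(price=97, qty=7): fills=none; bids=[#3:7@97] asks=[#2:6@103]
After op 5 [order #4] market_buy(qty=6): fills=#4x#2:6@103; bids=[#3:7@97] asks=[-]
After op 6 [order #5] market_buy(qty=4): fills=none; bids=[#3:7@97] asks=[-]
After op 7 [order #6] limit_buy(price=105, qty=2): fills=none; bids=[#6:2@105 #3:7@97] asks=[-]
After op 8 cancel(order #2): fills=none; bids=[#6:2@105 #3:7@97] asks=[-]
After op 9 [order #7] limit_sell(price=103, qty=3): fills=#6x#7:2@105; bids=[#3:7@97] asks=[#7:1@103]
After op 10 cancel(order #1): fills=none; bids=[#3:7@97] asks=[#7:1@103]

Answer: 6@103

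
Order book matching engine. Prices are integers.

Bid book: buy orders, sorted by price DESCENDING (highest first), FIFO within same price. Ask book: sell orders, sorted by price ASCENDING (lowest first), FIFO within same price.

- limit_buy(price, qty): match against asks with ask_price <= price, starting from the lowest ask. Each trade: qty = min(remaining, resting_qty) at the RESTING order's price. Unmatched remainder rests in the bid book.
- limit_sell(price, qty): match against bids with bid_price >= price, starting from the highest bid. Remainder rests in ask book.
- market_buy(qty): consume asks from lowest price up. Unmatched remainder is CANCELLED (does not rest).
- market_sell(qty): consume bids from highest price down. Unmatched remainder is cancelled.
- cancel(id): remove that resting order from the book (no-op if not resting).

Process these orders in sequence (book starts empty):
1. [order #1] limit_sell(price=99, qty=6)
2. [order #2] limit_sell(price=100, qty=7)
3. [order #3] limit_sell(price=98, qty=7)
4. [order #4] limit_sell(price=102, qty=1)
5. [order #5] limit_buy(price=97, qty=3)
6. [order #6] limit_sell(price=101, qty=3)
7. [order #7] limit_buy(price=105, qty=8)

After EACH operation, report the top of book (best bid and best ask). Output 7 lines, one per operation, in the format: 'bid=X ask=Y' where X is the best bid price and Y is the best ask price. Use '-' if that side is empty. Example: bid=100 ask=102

After op 1 [order #1] limit_sell(price=99, qty=6): fills=none; bids=[-] asks=[#1:6@99]
After op 2 [order #2] limit_sell(price=100, qty=7): fills=none; bids=[-] asks=[#1:6@99 #2:7@100]
After op 3 [order #3] limit_sell(price=98, qty=7): fills=none; bids=[-] asks=[#3:7@98 #1:6@99 #2:7@100]
After op 4 [order #4] limit_sell(price=102, qty=1): fills=none; bids=[-] asks=[#3:7@98 #1:6@99 #2:7@100 #4:1@102]
After op 5 [order #5] limit_buy(price=97, qty=3): fills=none; bids=[#5:3@97] asks=[#3:7@98 #1:6@99 #2:7@100 #4:1@102]
After op 6 [order #6] limit_sell(price=101, qty=3): fills=none; bids=[#5:3@97] asks=[#3:7@98 #1:6@99 #2:7@100 #6:3@101 #4:1@102]
After op 7 [order #7] limit_buy(price=105, qty=8): fills=#7x#3:7@98 #7x#1:1@99; bids=[#5:3@97] asks=[#1:5@99 #2:7@100 #6:3@101 #4:1@102]

Answer: bid=- ask=99
bid=- ask=99
bid=- ask=98
bid=- ask=98
bid=97 ask=98
bid=97 ask=98
bid=97 ask=99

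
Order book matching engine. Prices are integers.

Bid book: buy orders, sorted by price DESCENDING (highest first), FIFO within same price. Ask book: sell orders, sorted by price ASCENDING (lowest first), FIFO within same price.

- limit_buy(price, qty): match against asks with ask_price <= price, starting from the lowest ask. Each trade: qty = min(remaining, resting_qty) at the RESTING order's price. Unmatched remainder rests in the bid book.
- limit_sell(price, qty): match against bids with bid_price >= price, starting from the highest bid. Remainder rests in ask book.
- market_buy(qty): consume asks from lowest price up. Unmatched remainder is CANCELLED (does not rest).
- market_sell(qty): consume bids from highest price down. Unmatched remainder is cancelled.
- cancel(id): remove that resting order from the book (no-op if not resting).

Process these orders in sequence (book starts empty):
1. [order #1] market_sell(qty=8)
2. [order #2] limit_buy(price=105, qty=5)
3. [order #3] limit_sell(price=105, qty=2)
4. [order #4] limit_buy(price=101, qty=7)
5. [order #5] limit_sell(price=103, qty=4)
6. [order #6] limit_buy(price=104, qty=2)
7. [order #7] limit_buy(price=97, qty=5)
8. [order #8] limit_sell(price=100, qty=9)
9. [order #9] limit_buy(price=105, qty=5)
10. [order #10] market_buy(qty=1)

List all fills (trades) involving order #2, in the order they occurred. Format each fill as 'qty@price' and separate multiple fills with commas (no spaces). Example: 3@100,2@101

Answer: 2@105,3@105

Derivation:
After op 1 [order #1] market_sell(qty=8): fills=none; bids=[-] asks=[-]
After op 2 [order #2] limit_buy(price=105, qty=5): fills=none; bids=[#2:5@105] asks=[-]
After op 3 [order #3] limit_sell(price=105, qty=2): fills=#2x#3:2@105; bids=[#2:3@105] asks=[-]
After op 4 [order #4] limit_buy(price=101, qty=7): fills=none; bids=[#2:3@105 #4:7@101] asks=[-]
After op 5 [order #5] limit_sell(price=103, qty=4): fills=#2x#5:3@105; bids=[#4:7@101] asks=[#5:1@103]
After op 6 [order #6] limit_buy(price=104, qty=2): fills=#6x#5:1@103; bids=[#6:1@104 #4:7@101] asks=[-]
After op 7 [order #7] limit_buy(price=97, qty=5): fills=none; bids=[#6:1@104 #4:7@101 #7:5@97] asks=[-]
After op 8 [order #8] limit_sell(price=100, qty=9): fills=#6x#8:1@104 #4x#8:7@101; bids=[#7:5@97] asks=[#8:1@100]
After op 9 [order #9] limit_buy(price=105, qty=5): fills=#9x#8:1@100; bids=[#9:4@105 #7:5@97] asks=[-]
After op 10 [order #10] market_buy(qty=1): fills=none; bids=[#9:4@105 #7:5@97] asks=[-]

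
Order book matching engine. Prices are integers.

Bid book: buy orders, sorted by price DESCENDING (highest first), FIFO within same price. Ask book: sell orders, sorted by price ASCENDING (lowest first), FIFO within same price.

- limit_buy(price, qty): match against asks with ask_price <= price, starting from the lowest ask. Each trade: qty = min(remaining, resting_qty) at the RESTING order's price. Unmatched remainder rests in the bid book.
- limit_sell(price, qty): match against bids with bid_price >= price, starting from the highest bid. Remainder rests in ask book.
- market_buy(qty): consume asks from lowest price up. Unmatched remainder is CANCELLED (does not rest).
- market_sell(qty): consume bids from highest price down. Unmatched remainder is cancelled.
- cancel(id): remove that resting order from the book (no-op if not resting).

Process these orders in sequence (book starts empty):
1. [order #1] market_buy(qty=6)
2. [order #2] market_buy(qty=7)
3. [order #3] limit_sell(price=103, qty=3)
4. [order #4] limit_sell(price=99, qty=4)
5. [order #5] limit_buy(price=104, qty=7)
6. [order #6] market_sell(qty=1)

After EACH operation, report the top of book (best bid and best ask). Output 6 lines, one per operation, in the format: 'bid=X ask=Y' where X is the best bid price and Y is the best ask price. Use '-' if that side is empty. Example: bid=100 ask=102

After op 1 [order #1] market_buy(qty=6): fills=none; bids=[-] asks=[-]
After op 2 [order #2] market_buy(qty=7): fills=none; bids=[-] asks=[-]
After op 3 [order #3] limit_sell(price=103, qty=3): fills=none; bids=[-] asks=[#3:3@103]
After op 4 [order #4] limit_sell(price=99, qty=4): fills=none; bids=[-] asks=[#4:4@99 #3:3@103]
After op 5 [order #5] limit_buy(price=104, qty=7): fills=#5x#4:4@99 #5x#3:3@103; bids=[-] asks=[-]
After op 6 [order #6] market_sell(qty=1): fills=none; bids=[-] asks=[-]

Answer: bid=- ask=-
bid=- ask=-
bid=- ask=103
bid=- ask=99
bid=- ask=-
bid=- ask=-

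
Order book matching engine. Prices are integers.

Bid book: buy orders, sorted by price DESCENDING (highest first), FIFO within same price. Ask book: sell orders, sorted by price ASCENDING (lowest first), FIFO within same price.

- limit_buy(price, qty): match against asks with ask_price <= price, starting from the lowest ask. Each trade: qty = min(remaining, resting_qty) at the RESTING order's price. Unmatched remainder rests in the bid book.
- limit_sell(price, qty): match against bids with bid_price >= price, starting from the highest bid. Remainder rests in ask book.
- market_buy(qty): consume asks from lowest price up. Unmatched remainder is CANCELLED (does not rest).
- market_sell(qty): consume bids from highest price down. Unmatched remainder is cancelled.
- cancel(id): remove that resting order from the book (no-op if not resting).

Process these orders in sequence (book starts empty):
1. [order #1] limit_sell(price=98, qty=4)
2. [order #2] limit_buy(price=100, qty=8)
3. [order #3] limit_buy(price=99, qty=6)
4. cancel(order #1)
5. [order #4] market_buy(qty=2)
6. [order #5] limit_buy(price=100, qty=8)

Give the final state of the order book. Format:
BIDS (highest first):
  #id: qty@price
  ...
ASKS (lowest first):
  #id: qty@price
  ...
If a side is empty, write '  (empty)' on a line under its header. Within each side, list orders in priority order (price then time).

After op 1 [order #1] limit_sell(price=98, qty=4): fills=none; bids=[-] asks=[#1:4@98]
After op 2 [order #2] limit_buy(price=100, qty=8): fills=#2x#1:4@98; bids=[#2:4@100] asks=[-]
After op 3 [order #3] limit_buy(price=99, qty=6): fills=none; bids=[#2:4@100 #3:6@99] asks=[-]
After op 4 cancel(order #1): fills=none; bids=[#2:4@100 #3:6@99] asks=[-]
After op 5 [order #4] market_buy(qty=2): fills=none; bids=[#2:4@100 #3:6@99] asks=[-]
After op 6 [order #5] limit_buy(price=100, qty=8): fills=none; bids=[#2:4@100 #5:8@100 #3:6@99] asks=[-]

Answer: BIDS (highest first):
  #2: 4@100
  #5: 8@100
  #3: 6@99
ASKS (lowest first):
  (empty)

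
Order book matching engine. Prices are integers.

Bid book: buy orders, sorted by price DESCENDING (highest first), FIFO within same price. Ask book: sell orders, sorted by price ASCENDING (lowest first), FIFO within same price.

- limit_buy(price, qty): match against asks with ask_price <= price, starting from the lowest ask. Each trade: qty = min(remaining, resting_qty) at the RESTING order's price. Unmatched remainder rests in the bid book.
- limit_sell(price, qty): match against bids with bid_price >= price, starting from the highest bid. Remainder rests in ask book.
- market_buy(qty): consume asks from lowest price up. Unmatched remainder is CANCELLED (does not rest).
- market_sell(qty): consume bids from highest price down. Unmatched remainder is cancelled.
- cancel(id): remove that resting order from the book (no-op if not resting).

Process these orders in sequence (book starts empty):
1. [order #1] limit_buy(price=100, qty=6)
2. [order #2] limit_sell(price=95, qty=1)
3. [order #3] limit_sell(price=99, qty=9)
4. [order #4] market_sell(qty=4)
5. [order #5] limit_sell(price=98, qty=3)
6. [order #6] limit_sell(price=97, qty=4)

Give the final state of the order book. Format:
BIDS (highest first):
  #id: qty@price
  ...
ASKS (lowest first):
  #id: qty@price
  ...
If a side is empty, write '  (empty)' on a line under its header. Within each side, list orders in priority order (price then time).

After op 1 [order #1] limit_buy(price=100, qty=6): fills=none; bids=[#1:6@100] asks=[-]
After op 2 [order #2] limit_sell(price=95, qty=1): fills=#1x#2:1@100; bids=[#1:5@100] asks=[-]
After op 3 [order #3] limit_sell(price=99, qty=9): fills=#1x#3:5@100; bids=[-] asks=[#3:4@99]
After op 4 [order #4] market_sell(qty=4): fills=none; bids=[-] asks=[#3:4@99]
After op 5 [order #5] limit_sell(price=98, qty=3): fills=none; bids=[-] asks=[#5:3@98 #3:4@99]
After op 6 [order #6] limit_sell(price=97, qty=4): fills=none; bids=[-] asks=[#6:4@97 #5:3@98 #3:4@99]

Answer: BIDS (highest first):
  (empty)
ASKS (lowest first):
  #6: 4@97
  #5: 3@98
  #3: 4@99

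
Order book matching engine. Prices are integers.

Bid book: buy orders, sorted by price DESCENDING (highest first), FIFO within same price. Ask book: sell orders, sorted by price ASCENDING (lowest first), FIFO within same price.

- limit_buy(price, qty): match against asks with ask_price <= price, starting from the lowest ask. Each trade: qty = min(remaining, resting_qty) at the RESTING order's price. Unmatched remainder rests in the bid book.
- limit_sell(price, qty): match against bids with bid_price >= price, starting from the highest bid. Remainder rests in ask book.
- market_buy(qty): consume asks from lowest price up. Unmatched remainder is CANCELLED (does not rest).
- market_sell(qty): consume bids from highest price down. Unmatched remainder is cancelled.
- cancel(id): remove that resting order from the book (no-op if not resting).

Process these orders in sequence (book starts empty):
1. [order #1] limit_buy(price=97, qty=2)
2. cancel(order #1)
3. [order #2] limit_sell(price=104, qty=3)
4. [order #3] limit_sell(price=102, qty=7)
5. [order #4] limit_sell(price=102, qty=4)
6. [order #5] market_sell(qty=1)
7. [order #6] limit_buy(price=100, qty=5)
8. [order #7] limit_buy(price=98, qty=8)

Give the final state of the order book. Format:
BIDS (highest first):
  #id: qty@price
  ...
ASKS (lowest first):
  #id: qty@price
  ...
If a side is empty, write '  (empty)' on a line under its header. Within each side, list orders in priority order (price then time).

After op 1 [order #1] limit_buy(price=97, qty=2): fills=none; bids=[#1:2@97] asks=[-]
After op 2 cancel(order #1): fills=none; bids=[-] asks=[-]
After op 3 [order #2] limit_sell(price=104, qty=3): fills=none; bids=[-] asks=[#2:3@104]
After op 4 [order #3] limit_sell(price=102, qty=7): fills=none; bids=[-] asks=[#3:7@102 #2:3@104]
After op 5 [order #4] limit_sell(price=102, qty=4): fills=none; bids=[-] asks=[#3:7@102 #4:4@102 #2:3@104]
After op 6 [order #5] market_sell(qty=1): fills=none; bids=[-] asks=[#3:7@102 #4:4@102 #2:3@104]
After op 7 [order #6] limit_buy(price=100, qty=5): fills=none; bids=[#6:5@100] asks=[#3:7@102 #4:4@102 #2:3@104]
After op 8 [order #7] limit_buy(price=98, qty=8): fills=none; bids=[#6:5@100 #7:8@98] asks=[#3:7@102 #4:4@102 #2:3@104]

Answer: BIDS (highest first):
  #6: 5@100
  #7: 8@98
ASKS (lowest first):
  #3: 7@102
  #4: 4@102
  #2: 3@104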